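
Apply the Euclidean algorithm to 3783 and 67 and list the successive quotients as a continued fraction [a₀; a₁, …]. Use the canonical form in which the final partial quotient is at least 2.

Repeatedly divide and take the remainder:
3783 = 56·67 + 31, so a_0 = 56
67 = 2·31 + 5, so a_1 = 2
31 = 6·5 + 1, so a_2 = 6
5 = 5·1 + 0, so a_3 = 5

[56; 2, 6, 5]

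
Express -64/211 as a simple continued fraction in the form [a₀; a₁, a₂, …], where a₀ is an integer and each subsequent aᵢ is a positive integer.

[-1; 1, 2, 3, 2, 1, 2, 2]

-64 = -1·211 + 147, so a_0 = -1
211 = 1·147 + 64, so a_1 = 1
147 = 2·64 + 19, so a_2 = 2
64 = 3·19 + 7, so a_3 = 3
19 = 2·7 + 5, so a_4 = 2
7 = 1·5 + 2, so a_5 = 1
5 = 2·2 + 1, so a_6 = 2
2 = 2·1 + 0, so a_7 = 2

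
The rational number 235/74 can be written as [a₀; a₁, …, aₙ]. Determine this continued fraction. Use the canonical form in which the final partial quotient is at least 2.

[3; 5, 1, 2, 4]

⌊235/74⌋ = 3, remainder 13
⌊74/13⌋ = 5, remainder 9
⌊13/9⌋ = 1, remainder 4
⌊9/4⌋ = 2, remainder 1
⌊4/1⌋ = 4, remainder 0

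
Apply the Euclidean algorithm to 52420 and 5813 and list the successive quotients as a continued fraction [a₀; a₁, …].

Run the Euclidean algorithm, recording each quotient:
52420 ÷ 5813 → quotient 9, remainder 103
5813 ÷ 103 → quotient 56, remainder 45
103 ÷ 45 → quotient 2, remainder 13
45 ÷ 13 → quotient 3, remainder 6
13 ÷ 6 → quotient 2, remainder 1
6 ÷ 1 → quotient 6, remainder 0

[9; 56, 2, 3, 2, 6]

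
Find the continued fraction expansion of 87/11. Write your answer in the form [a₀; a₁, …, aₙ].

87 = 7·11 + 10, so a_0 = 7
11 = 1·10 + 1, so a_1 = 1
10 = 10·1 + 0, so a_2 = 10

[7; 1, 10]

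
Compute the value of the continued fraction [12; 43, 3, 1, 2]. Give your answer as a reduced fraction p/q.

5723/476

Work from the innermost term outward:
Start with 2.
1 + 1/(2/1) = 1 + 1/2 = 3/2
3 + 1/(3/2) = 3 + 2/3 = 11/3
43 + 1/(11/3) = 43 + 3/11 = 476/11
12 + 1/(476/11) = 12 + 11/476 = 5723/476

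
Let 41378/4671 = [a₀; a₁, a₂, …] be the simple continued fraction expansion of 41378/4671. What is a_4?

Run the Euclidean algorithm, recording each quotient:
41378 = 8·4671 + 4010, so a_0 = 8
4671 = 1·4010 + 661, so a_1 = 1
4010 = 6·661 + 44, so a_2 = 6
661 = 15·44 + 1, so a_3 = 15
44 = 44·1 + 0, so a_4 = 44

44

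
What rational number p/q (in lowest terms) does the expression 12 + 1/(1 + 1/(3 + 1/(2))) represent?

Start with 2.
3 + 1/(2/1) = 3 + 1/2 = 7/2
1 + 1/(7/2) = 1 + 2/7 = 9/7
12 + 1/(9/7) = 12 + 7/9 = 115/9

115/9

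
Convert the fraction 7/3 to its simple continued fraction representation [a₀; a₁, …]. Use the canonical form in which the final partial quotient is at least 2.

⌊7/3⌋ = 2, remainder 1
⌊3/1⌋ = 3, remainder 0

[2; 3]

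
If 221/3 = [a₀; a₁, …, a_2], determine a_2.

2

Apply division with remainder until the remainder is 0:
221 = 73·3 + 2, so a_0 = 73
3 = 1·2 + 1, so a_1 = 1
2 = 2·1 + 0, so a_2 = 2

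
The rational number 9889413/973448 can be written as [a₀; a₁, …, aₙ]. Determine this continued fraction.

9889413 ÷ 973448 → quotient 10, remainder 154933
973448 ÷ 154933 → quotient 6, remainder 43850
154933 ÷ 43850 → quotient 3, remainder 23383
43850 ÷ 23383 → quotient 1, remainder 20467
23383 ÷ 20467 → quotient 1, remainder 2916
20467 ÷ 2916 → quotient 7, remainder 55
2916 ÷ 55 → quotient 53, remainder 1
55 ÷ 1 → quotient 55, remainder 0

[10; 6, 3, 1, 1, 7, 53, 55]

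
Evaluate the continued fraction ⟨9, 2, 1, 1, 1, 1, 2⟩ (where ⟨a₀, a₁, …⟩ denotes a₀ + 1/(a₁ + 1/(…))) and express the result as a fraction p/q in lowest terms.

319/34

a_0 = 9: 9/1
a_1 = 2: 19/2
a_2 = 1: 28/3
a_3 = 1: 47/5
a_4 = 1: 75/8
a_5 = 1: 122/13
a_6 = 2: 319/34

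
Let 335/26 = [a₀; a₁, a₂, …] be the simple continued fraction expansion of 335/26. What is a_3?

⌊335/26⌋ = 12, remainder 23
⌊26/23⌋ = 1, remainder 3
⌊23/3⌋ = 7, remainder 2
⌊3/2⌋ = 1, remainder 1

1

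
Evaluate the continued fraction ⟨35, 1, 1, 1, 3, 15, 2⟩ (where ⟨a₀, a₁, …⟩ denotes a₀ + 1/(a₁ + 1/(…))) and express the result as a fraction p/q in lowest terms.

a_0 = 35: 35/1
a_1 = 1: 36/1
a_2 = 1: 71/2
a_3 = 1: 107/3
a_4 = 3: 392/11
a_5 = 15: 5987/168
a_6 = 2: 12366/347

12366/347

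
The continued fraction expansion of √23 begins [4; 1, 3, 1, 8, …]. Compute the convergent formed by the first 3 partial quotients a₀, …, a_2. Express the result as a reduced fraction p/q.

19/4

Use the convergent recurrence hₖ = aₖ·hₖ₋₁ + hₖ₋₂ (and likewise for the denominators kₖ):
a_0 = 4: 4/1
a_1 = 1: 5/1
a_2 = 3: 19/4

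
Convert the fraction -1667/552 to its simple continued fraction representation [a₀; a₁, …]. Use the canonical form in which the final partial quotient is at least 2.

[-4; 1, 49, 5, 2]

⌊-1667/552⌋ = -4, remainder 541
⌊552/541⌋ = 1, remainder 11
⌊541/11⌋ = 49, remainder 2
⌊11/2⌋ = 5, remainder 1
⌊2/1⌋ = 2, remainder 0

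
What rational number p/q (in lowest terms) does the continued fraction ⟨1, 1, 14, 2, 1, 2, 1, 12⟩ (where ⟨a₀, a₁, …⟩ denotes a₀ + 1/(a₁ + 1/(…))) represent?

Collapse the nested fraction from the inside out:
Start with 12.
1 + 1/(12/1) = 1 + 1/12 = 13/12
2 + 1/(13/12) = 2 + 12/13 = 38/13
1 + 1/(38/13) = 1 + 13/38 = 51/38
2 + 1/(51/38) = 2 + 38/51 = 140/51
14 + 1/(140/51) = 14 + 51/140 = 2011/140
1 + 1/(2011/140) = 1 + 140/2011 = 2151/2011
1 + 1/(2151/2011) = 1 + 2011/2151 = 4162/2151

4162/2151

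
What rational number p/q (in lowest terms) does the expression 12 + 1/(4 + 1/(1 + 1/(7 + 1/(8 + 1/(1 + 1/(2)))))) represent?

a_0 = 12: 12/1
a_1 = 4: 49/4
a_2 = 1: 61/5
a_3 = 7: 476/39
a_4 = 8: 3869/317
a_5 = 1: 4345/356
a_6 = 2: 12559/1029

12559/1029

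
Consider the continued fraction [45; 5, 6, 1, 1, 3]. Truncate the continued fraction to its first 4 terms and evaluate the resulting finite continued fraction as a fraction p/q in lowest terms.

Start with 1.
6 + 1/(1/1) = 6 + 1/1 = 7/1
5 + 1/(7/1) = 5 + 1/7 = 36/7
45 + 1/(36/7) = 45 + 7/36 = 1627/36

1627/36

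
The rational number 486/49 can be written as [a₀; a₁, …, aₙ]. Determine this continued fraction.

Run the Euclidean algorithm, recording each quotient:
⌊486/49⌋ = 9, remainder 45
⌊49/45⌋ = 1, remainder 4
⌊45/4⌋ = 11, remainder 1
⌊4/1⌋ = 4, remainder 0

[9; 1, 11, 4]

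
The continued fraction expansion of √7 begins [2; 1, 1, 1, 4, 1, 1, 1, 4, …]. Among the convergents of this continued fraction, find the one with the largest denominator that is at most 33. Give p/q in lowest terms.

List convergents until the denominator exceeds the bound:
a_0 = 2: 2/1  (≤ bound)
a_1 = 1: 3/1  (≤ bound)
a_2 = 1: 5/2  (≤ bound)
a_3 = 1: 8/3  (≤ bound)
a_4 = 4: 37/14  (≤ bound)
a_5 = 1: 45/17  (≤ bound)
a_6 = 1: 82/31  (≤ bound)
a_7 = 1: 127/48  (> 33, stop)

82/31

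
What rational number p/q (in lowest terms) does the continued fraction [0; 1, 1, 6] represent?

7/13

Start with 6.
1 + 1/(6/1) = 1 + 1/6 = 7/6
1 + 1/(7/6) = 1 + 6/7 = 13/7
0 + 1/(13/7) = 0 + 7/13 = 7/13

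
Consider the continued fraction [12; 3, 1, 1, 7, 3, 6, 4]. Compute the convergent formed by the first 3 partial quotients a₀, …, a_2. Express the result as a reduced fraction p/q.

Start with 1.
3 + 1/(1/1) = 3 + 1/1 = 4/1
12 + 1/(4/1) = 12 + 1/4 = 49/4

49/4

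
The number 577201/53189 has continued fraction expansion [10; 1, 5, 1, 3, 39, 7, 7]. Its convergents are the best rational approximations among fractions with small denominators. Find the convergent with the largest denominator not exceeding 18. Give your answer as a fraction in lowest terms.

76/7

List convergents until the denominator exceeds the bound:
a_0 = 10: 10/1  (≤ bound)
a_1 = 1: 11/1  (≤ bound)
a_2 = 5: 65/6  (≤ bound)
a_3 = 1: 76/7  (≤ bound)
a_4 = 3: 293/27  (> 18, stop)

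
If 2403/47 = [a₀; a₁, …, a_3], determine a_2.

1

⌊2403/47⌋ = 51, remainder 6
⌊47/6⌋ = 7, remainder 5
⌊6/5⌋ = 1, remainder 1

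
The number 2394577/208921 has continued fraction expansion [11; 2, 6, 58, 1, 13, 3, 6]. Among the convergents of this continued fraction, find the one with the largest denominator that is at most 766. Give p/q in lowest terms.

List convergents until the denominator exceeds the bound:
a_0 = 11: 11/1  (≤ bound)
a_1 = 2: 23/2  (≤ bound)
a_2 = 6: 149/13  (≤ bound)
a_3 = 58: 8665/756  (≤ bound)
a_4 = 1: 8814/769  (> 766, stop)

8665/756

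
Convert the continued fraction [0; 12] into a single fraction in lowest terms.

Start with 12.
0 + 1/(12/1) = 0 + 1/12 = 1/12

1/12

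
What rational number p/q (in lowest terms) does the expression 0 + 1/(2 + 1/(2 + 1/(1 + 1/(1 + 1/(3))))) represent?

Collapse the nested fraction from the inside out:
Start with 3.
1 + 1/(3/1) = 1 + 1/3 = 4/3
1 + 1/(4/3) = 1 + 3/4 = 7/4
2 + 1/(7/4) = 2 + 4/7 = 18/7
2 + 1/(18/7) = 2 + 7/18 = 43/18
0 + 1/(43/18) = 0 + 18/43 = 18/43

18/43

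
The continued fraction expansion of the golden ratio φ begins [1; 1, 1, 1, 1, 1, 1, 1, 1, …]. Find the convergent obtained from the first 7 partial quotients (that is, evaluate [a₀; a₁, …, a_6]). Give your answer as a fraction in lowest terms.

Work from the innermost term outward:
Start with 1.
1 + 1/(1/1) = 1 + 1/1 = 2/1
1 + 1/(2/1) = 1 + 1/2 = 3/2
1 + 1/(3/2) = 1 + 2/3 = 5/3
1 + 1/(5/3) = 1 + 3/5 = 8/5
1 + 1/(8/5) = 1 + 5/8 = 13/8
1 + 1/(13/8) = 1 + 8/13 = 21/13

21/13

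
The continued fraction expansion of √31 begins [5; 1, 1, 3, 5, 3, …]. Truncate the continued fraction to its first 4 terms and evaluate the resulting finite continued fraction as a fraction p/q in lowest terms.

39/7

Work from the innermost term outward:
Start with 3.
1 + 1/(3/1) = 1 + 1/3 = 4/3
1 + 1/(4/3) = 1 + 3/4 = 7/4
5 + 1/(7/4) = 5 + 4/7 = 39/7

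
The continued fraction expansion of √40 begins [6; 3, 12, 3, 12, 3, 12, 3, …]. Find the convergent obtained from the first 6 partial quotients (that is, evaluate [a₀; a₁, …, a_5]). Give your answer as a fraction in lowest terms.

27379/4329

a_0 = 6: 6/1
a_1 = 3: 19/3
a_2 = 12: 234/37
a_3 = 3: 721/114
a_4 = 12: 8886/1405
a_5 = 3: 27379/4329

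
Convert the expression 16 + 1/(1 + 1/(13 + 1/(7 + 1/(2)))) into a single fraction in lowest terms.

a_0 = 16: 16/1
a_1 = 1: 17/1
a_2 = 13: 237/14
a_3 = 7: 1676/99
a_4 = 2: 3589/212

3589/212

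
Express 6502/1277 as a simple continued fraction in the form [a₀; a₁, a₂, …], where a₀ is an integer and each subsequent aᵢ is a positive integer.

[5; 10, 1, 10, 1, 2, 3]

Apply division with remainder until the remainder is 0:
6502 ÷ 1277 → quotient 5, remainder 117
1277 ÷ 117 → quotient 10, remainder 107
117 ÷ 107 → quotient 1, remainder 10
107 ÷ 10 → quotient 10, remainder 7
10 ÷ 7 → quotient 1, remainder 3
7 ÷ 3 → quotient 2, remainder 1
3 ÷ 1 → quotient 3, remainder 0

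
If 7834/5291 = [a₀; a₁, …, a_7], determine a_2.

⌊7834/5291⌋ = 1, remainder 2543
⌊5291/2543⌋ = 2, remainder 205
⌊2543/205⌋ = 12, remainder 83

12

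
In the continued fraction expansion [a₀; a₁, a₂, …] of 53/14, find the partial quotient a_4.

2

Repeatedly divide and take the remainder:
⌊53/14⌋ = 3, remainder 11
⌊14/11⌋ = 1, remainder 3
⌊11/3⌋ = 3, remainder 2
⌊3/2⌋ = 1, remainder 1
⌊2/1⌋ = 2, remainder 0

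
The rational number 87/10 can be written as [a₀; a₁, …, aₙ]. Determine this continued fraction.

[8; 1, 2, 3]

Apply division with remainder until the remainder is 0:
⌊87/10⌋ = 8, remainder 7
⌊10/7⌋ = 1, remainder 3
⌊7/3⌋ = 2, remainder 1
⌊3/1⌋ = 3, remainder 0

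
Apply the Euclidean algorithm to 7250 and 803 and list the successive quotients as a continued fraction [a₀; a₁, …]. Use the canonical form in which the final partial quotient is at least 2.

[9; 34, 1, 10, 2]

7250 = 9·803 + 23, so a_0 = 9
803 = 34·23 + 21, so a_1 = 34
23 = 1·21 + 2, so a_2 = 1
21 = 10·2 + 1, so a_3 = 10
2 = 2·1 + 0, so a_4 = 2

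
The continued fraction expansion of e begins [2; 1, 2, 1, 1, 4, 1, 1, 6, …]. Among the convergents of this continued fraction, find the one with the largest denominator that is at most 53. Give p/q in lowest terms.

106/39

List convergents until the denominator exceeds the bound:
a_0 = 2: 2/1  (≤ bound)
a_1 = 1: 3/1  (≤ bound)
a_2 = 2: 8/3  (≤ bound)
a_3 = 1: 11/4  (≤ bound)
a_4 = 1: 19/7  (≤ bound)
a_5 = 4: 87/32  (≤ bound)
a_6 = 1: 106/39  (≤ bound)
a_7 = 1: 193/71  (> 53, stop)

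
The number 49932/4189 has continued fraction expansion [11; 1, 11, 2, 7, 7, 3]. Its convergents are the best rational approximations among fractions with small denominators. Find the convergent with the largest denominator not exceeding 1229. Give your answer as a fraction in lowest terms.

List convergents until the denominator exceeds the bound:
a_0 = 11: 11/1  (≤ bound)
a_1 = 1: 12/1  (≤ bound)
a_2 = 11: 143/12  (≤ bound)
a_3 = 2: 298/25  (≤ bound)
a_4 = 7: 2229/187  (≤ bound)
a_5 = 7: 15901/1334  (> 1229, stop)

2229/187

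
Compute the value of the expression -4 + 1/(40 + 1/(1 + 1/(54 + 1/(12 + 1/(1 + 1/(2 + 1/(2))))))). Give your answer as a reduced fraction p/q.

-798670/200893

Use the convergent recurrence hₖ = aₖ·hₖ₋₁ + hₖ₋₂ (and likewise for the denominators kₖ):
a_0 = -4: -4/1
a_1 = 40: -159/40
a_2 = 1: -163/41
a_3 = 54: -8961/2254
a_4 = 12: -107695/27089
a_5 = 1: -116656/29343
a_6 = 2: -341007/85775
a_7 = 2: -798670/200893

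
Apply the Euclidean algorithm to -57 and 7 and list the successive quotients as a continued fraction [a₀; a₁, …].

-57 = -9·7 + 6, so a_0 = -9
7 = 1·6 + 1, so a_1 = 1
6 = 6·1 + 0, so a_2 = 6

[-9; 1, 6]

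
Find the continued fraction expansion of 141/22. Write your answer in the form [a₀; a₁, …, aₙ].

Run the Euclidean algorithm, recording each quotient:
141 ÷ 22 → quotient 6, remainder 9
22 ÷ 9 → quotient 2, remainder 4
9 ÷ 4 → quotient 2, remainder 1
4 ÷ 1 → quotient 4, remainder 0

[6; 2, 2, 4]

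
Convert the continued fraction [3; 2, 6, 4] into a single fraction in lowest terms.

187/54

Starting at the tail and folding back:
Start with 4.
6 + 1/(4/1) = 6 + 1/4 = 25/4
2 + 1/(25/4) = 2 + 4/25 = 54/25
3 + 1/(54/25) = 3 + 25/54 = 187/54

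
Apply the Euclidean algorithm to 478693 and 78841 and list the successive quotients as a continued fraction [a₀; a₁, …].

Apply division with remainder until the remainder is 0:
⌊478693/78841⌋ = 6, remainder 5647
⌊78841/5647⌋ = 13, remainder 5430
⌊5647/5430⌋ = 1, remainder 217
⌊5430/217⌋ = 25, remainder 5
⌊217/5⌋ = 43, remainder 2
⌊5/2⌋ = 2, remainder 1
⌊2/1⌋ = 2, remainder 0

[6; 13, 1, 25, 43, 2, 2]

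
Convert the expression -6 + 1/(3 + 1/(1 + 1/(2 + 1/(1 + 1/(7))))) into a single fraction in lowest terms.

-665/116

Work from the innermost term outward:
Start with 7.
1 + 1/(7/1) = 1 + 1/7 = 8/7
2 + 1/(8/7) = 2 + 7/8 = 23/8
1 + 1/(23/8) = 1 + 8/23 = 31/23
3 + 1/(31/23) = 3 + 23/31 = 116/31
-6 + 1/(116/31) = -6 + 31/116 = -665/116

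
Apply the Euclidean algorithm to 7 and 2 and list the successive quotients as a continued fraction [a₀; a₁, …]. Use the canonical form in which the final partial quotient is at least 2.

7 ÷ 2 → quotient 3, remainder 1
2 ÷ 1 → quotient 2, remainder 0

[3; 2]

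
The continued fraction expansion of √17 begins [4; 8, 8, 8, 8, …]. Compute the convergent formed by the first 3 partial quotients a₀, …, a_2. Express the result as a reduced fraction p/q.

268/65

Start with 8.
8 + 1/(8/1) = 8 + 1/8 = 65/8
4 + 1/(65/8) = 4 + 8/65 = 268/65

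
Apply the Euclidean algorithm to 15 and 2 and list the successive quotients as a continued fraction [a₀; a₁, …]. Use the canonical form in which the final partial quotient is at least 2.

Repeatedly divide and take the remainder:
15 ÷ 2 → quotient 7, remainder 1
2 ÷ 1 → quotient 2, remainder 0

[7; 2]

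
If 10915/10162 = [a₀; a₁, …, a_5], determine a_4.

3

10915 = 1·10162 + 753, so a_0 = 1
10162 = 13·753 + 373, so a_1 = 13
753 = 2·373 + 7, so a_2 = 2
373 = 53·7 + 2, so a_3 = 53
7 = 3·2 + 1, so a_4 = 3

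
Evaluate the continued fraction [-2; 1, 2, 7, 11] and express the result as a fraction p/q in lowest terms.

-323/245

a_0 = -2: -2/1
a_1 = 1: -1/1
a_2 = 2: -4/3
a_3 = 7: -29/22
a_4 = 11: -323/245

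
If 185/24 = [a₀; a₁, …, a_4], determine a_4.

3

185 = 7·24 + 17, so a_0 = 7
24 = 1·17 + 7, so a_1 = 1
17 = 2·7 + 3, so a_2 = 2
7 = 2·3 + 1, so a_3 = 2
3 = 3·1 + 0, so a_4 = 3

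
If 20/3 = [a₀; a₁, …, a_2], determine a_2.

⌊20/3⌋ = 6, remainder 2
⌊3/2⌋ = 1, remainder 1
⌊2/1⌋ = 2, remainder 0

2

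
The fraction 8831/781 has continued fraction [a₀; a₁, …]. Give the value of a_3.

Apply division with remainder until the remainder is 0:
8831 = 11·781 + 240, so a_0 = 11
781 = 3·240 + 61, so a_1 = 3
240 = 3·61 + 57, so a_2 = 3
61 = 1·57 + 4, so a_3 = 1

1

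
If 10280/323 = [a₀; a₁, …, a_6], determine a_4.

10280 = 31·323 + 267, so a_0 = 31
323 = 1·267 + 56, so a_1 = 1
267 = 4·56 + 43, so a_2 = 4
56 = 1·43 + 13, so a_3 = 1
43 = 3·13 + 4, so a_4 = 3

3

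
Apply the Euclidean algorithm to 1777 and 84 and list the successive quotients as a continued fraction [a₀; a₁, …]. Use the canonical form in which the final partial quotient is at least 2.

[21; 6, 2, 6]

Run the Euclidean algorithm, recording each quotient:
1777 ÷ 84 → quotient 21, remainder 13
84 ÷ 13 → quotient 6, remainder 6
13 ÷ 6 → quotient 2, remainder 1
6 ÷ 1 → quotient 6, remainder 0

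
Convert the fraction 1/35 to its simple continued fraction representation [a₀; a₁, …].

⌊1/35⌋ = 0, remainder 1
⌊35/1⌋ = 35, remainder 0

[0; 35]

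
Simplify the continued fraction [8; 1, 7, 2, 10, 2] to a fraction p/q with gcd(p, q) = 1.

3313/373

Start with 2.
10 + 1/(2/1) = 10 + 1/2 = 21/2
2 + 1/(21/2) = 2 + 2/21 = 44/21
7 + 1/(44/21) = 7 + 21/44 = 329/44
1 + 1/(329/44) = 1 + 44/329 = 373/329
8 + 1/(373/329) = 8 + 329/373 = 3313/373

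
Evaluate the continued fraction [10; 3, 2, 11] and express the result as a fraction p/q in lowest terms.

Use the convergent recurrence hₖ = aₖ·hₖ₋₁ + hₖ₋₂ (and likewise for the denominators kₖ):
a_0 = 10: 10/1
a_1 = 3: 31/3
a_2 = 2: 72/7
a_3 = 11: 823/80

823/80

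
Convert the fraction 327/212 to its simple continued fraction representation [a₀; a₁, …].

[1; 1, 1, 5, 2, 1, 1, 3]

Repeatedly divide and take the remainder:
327 ÷ 212 → quotient 1, remainder 115
212 ÷ 115 → quotient 1, remainder 97
115 ÷ 97 → quotient 1, remainder 18
97 ÷ 18 → quotient 5, remainder 7
18 ÷ 7 → quotient 2, remainder 4
7 ÷ 4 → quotient 1, remainder 3
4 ÷ 3 → quotient 1, remainder 1
3 ÷ 1 → quotient 3, remainder 0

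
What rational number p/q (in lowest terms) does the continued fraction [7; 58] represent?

407/58

Work from the innermost term outward:
Start with 58.
7 + 1/(58/1) = 7 + 1/58 = 407/58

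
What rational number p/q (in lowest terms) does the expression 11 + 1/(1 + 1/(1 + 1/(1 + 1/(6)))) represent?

233/20

a_0 = 11: 11/1
a_1 = 1: 12/1
a_2 = 1: 23/2
a_3 = 1: 35/3
a_4 = 6: 233/20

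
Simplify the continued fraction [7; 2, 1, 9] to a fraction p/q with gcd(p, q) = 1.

Start with 9.
1 + 1/(9/1) = 1 + 1/9 = 10/9
2 + 1/(10/9) = 2 + 9/10 = 29/10
7 + 1/(29/10) = 7 + 10/29 = 213/29

213/29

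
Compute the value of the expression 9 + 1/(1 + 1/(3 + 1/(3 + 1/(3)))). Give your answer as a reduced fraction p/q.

420/43

a_0 = 9: 9/1
a_1 = 1: 10/1
a_2 = 3: 39/4
a_3 = 3: 127/13
a_4 = 3: 420/43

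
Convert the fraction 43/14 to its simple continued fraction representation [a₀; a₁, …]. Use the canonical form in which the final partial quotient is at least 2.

[3; 14]

⌊43/14⌋ = 3, remainder 1
⌊14/1⌋ = 14, remainder 0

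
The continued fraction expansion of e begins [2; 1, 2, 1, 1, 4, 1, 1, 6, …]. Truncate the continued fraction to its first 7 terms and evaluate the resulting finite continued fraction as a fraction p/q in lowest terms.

Work from the innermost term outward:
Start with 1.
4 + 1/(1/1) = 4 + 1/1 = 5/1
1 + 1/(5/1) = 1 + 1/5 = 6/5
1 + 1/(6/5) = 1 + 5/6 = 11/6
2 + 1/(11/6) = 2 + 6/11 = 28/11
1 + 1/(28/11) = 1 + 11/28 = 39/28
2 + 1/(39/28) = 2 + 28/39 = 106/39

106/39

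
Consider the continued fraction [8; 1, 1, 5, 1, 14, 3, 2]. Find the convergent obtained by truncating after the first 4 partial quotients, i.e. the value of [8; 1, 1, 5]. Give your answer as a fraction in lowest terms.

a_0 = 8: 8/1
a_1 = 1: 9/1
a_2 = 1: 17/2
a_3 = 5: 94/11

94/11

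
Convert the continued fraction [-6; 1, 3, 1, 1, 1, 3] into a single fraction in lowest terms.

a_0 = -6: -6/1
a_1 = 1: -5/1
a_2 = 3: -21/4
a_3 = 1: -26/5
a_4 = 1: -47/9
a_5 = 1: -73/14
a_6 = 3: -266/51

-266/51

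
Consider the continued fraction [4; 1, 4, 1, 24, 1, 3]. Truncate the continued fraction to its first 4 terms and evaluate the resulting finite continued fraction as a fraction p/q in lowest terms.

Use the convergent recurrence hₖ = aₖ·hₖ₋₁ + hₖ₋₂ (and likewise for the denominators kₖ):
a_0 = 4: 4/1
a_1 = 1: 5/1
a_2 = 4: 24/5
a_3 = 1: 29/6

29/6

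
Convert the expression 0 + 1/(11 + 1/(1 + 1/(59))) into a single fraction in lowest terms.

a_0 = 0: 0/1
a_1 = 11: 1/11
a_2 = 1: 1/12
a_3 = 59: 60/719

60/719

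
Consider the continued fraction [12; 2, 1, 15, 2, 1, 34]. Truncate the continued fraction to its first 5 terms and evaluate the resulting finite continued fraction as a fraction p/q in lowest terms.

a_0 = 12: 12/1
a_1 = 2: 25/2
a_2 = 1: 37/3
a_3 = 15: 580/47
a_4 = 2: 1197/97

1197/97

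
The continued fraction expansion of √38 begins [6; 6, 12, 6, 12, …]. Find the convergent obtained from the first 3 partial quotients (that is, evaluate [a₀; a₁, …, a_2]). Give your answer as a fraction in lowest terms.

450/73

Start with 12.
6 + 1/(12/1) = 6 + 1/12 = 73/12
6 + 1/(73/12) = 6 + 12/73 = 450/73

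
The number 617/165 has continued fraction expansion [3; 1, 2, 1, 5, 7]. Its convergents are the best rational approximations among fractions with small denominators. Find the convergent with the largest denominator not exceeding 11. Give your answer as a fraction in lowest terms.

15/4

List convergents until the denominator exceeds the bound:
a_0 = 3: 3/1  (≤ bound)
a_1 = 1: 4/1  (≤ bound)
a_2 = 2: 11/3  (≤ bound)
a_3 = 1: 15/4  (≤ bound)
a_4 = 5: 86/23  (> 11, stop)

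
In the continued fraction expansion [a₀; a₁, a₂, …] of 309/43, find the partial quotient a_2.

2

309 ÷ 43 → quotient 7, remainder 8
43 ÷ 8 → quotient 5, remainder 3
8 ÷ 3 → quotient 2, remainder 2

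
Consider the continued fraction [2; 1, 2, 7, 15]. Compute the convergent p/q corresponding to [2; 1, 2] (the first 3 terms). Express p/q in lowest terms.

Start with 2.
1 + 1/(2/1) = 1 + 1/2 = 3/2
2 + 1/(3/2) = 2 + 2/3 = 8/3

8/3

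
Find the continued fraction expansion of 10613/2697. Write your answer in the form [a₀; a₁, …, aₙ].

10613 = 3·2697 + 2522, so a_0 = 3
2697 = 1·2522 + 175, so a_1 = 1
2522 = 14·175 + 72, so a_2 = 14
175 = 2·72 + 31, so a_3 = 2
72 = 2·31 + 10, so a_4 = 2
31 = 3·10 + 1, so a_5 = 3
10 = 10·1 + 0, so a_6 = 10

[3; 1, 14, 2, 2, 3, 10]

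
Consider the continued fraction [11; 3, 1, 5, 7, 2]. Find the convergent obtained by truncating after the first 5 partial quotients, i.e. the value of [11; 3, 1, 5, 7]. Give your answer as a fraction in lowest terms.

1858/165

Collapse the nested fraction from the inside out:
Start with 7.
5 + 1/(7/1) = 5 + 1/7 = 36/7
1 + 1/(36/7) = 1 + 7/36 = 43/36
3 + 1/(43/36) = 3 + 36/43 = 165/43
11 + 1/(165/43) = 11 + 43/165 = 1858/165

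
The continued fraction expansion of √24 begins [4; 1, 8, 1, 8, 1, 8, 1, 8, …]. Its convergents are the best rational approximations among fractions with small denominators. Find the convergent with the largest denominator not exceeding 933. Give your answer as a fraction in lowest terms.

4316/881

a_0 = 4: 4/1  (≤ bound)
a_1 = 1: 5/1  (≤ bound)
a_2 = 8: 44/9  (≤ bound)
a_3 = 1: 49/10  (≤ bound)
a_4 = 8: 436/89  (≤ bound)
a_5 = 1: 485/99  (≤ bound)
a_6 = 8: 4316/881  (≤ bound)
a_7 = 1: 4801/980  (> 933, stop)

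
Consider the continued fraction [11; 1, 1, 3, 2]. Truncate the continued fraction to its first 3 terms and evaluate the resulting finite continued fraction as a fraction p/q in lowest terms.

23/2

Start with 1.
1 + 1/(1/1) = 1 + 1/1 = 2/1
11 + 1/(2/1) = 11 + 1/2 = 23/2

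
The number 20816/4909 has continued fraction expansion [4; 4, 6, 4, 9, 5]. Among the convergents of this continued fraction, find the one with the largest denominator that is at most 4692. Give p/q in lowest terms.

4075/961

List convergents until the denominator exceeds the bound:
a_0 = 4: 4/1  (≤ bound)
a_1 = 4: 17/4  (≤ bound)
a_2 = 6: 106/25  (≤ bound)
a_3 = 4: 441/104  (≤ bound)
a_4 = 9: 4075/961  (≤ bound)
a_5 = 5: 20816/4909  (> 4692, stop)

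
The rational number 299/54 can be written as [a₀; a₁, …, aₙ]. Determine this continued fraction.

299 = 5·54 + 29, so a_0 = 5
54 = 1·29 + 25, so a_1 = 1
29 = 1·25 + 4, so a_2 = 1
25 = 6·4 + 1, so a_3 = 6
4 = 4·1 + 0, so a_4 = 4

[5; 1, 1, 6, 4]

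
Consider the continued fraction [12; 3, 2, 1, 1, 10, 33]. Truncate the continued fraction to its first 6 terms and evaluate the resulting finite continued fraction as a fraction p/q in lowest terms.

Collapse the nested fraction from the inside out:
Start with 10.
1 + 1/(10/1) = 1 + 1/10 = 11/10
1 + 1/(11/10) = 1 + 10/11 = 21/11
2 + 1/(21/11) = 2 + 11/21 = 53/21
3 + 1/(53/21) = 3 + 21/53 = 180/53
12 + 1/(180/53) = 12 + 53/180 = 2213/180

2213/180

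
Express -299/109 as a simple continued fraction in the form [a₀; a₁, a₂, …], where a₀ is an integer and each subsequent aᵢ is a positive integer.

[-3; 3, 1, 8, 3]

-299 ÷ 109 → quotient -3, remainder 28
109 ÷ 28 → quotient 3, remainder 25
28 ÷ 25 → quotient 1, remainder 3
25 ÷ 3 → quotient 8, remainder 1
3 ÷ 1 → quotient 3, remainder 0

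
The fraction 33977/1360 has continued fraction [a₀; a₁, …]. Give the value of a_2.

58

33977 = 24·1360 + 1337, so a_0 = 24
1360 = 1·1337 + 23, so a_1 = 1
1337 = 58·23 + 3, so a_2 = 58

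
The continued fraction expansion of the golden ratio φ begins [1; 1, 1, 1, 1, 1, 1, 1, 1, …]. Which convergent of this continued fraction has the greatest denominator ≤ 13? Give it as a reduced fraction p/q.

21/13

List convergents until the denominator exceeds the bound:
a_0 = 1: 1/1  (≤ bound)
a_1 = 1: 2/1  (≤ bound)
a_2 = 1: 3/2  (≤ bound)
a_3 = 1: 5/3  (≤ bound)
a_4 = 1: 8/5  (≤ bound)
a_5 = 1: 13/8  (≤ bound)
a_6 = 1: 21/13  (≤ bound)
a_7 = 1: 34/21  (> 13, stop)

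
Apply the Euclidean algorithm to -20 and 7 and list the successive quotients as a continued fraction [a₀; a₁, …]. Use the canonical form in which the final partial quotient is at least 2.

Apply division with remainder until the remainder is 0:
⌊-20/7⌋ = -3, remainder 1
⌊7/1⌋ = 7, remainder 0

[-3; 7]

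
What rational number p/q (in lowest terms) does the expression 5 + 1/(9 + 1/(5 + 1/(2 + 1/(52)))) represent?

Start with 52.
2 + 1/(52/1) = 2 + 1/52 = 105/52
5 + 1/(105/52) = 5 + 52/105 = 577/105
9 + 1/(577/105) = 9 + 105/577 = 5298/577
5 + 1/(5298/577) = 5 + 577/5298 = 27067/5298

27067/5298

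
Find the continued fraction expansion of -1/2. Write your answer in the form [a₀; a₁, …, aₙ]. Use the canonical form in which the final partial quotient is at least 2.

-1 ÷ 2 → quotient -1, remainder 1
2 ÷ 1 → quotient 2, remainder 0

[-1; 2]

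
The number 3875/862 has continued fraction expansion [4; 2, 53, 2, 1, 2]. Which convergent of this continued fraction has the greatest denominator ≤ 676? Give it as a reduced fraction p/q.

1452/323

a_0 = 4: 4/1  (≤ bound)
a_1 = 2: 9/2  (≤ bound)
a_2 = 53: 481/107  (≤ bound)
a_3 = 2: 971/216  (≤ bound)
a_4 = 1: 1452/323  (≤ bound)
a_5 = 2: 3875/862  (> 676, stop)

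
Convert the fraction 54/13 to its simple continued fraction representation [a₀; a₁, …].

Run the Euclidean algorithm, recording each quotient:
54 = 4·13 + 2, so a_0 = 4
13 = 6·2 + 1, so a_1 = 6
2 = 2·1 + 0, so a_2 = 2

[4; 6, 2]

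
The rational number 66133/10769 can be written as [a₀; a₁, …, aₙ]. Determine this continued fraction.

66133 = 6·10769 + 1519, so a_0 = 6
10769 = 7·1519 + 136, so a_1 = 7
1519 = 11·136 + 23, so a_2 = 11
136 = 5·23 + 21, so a_3 = 5
23 = 1·21 + 2, so a_4 = 1
21 = 10·2 + 1, so a_5 = 10
2 = 2·1 + 0, so a_6 = 2

[6; 7, 11, 5, 1, 10, 2]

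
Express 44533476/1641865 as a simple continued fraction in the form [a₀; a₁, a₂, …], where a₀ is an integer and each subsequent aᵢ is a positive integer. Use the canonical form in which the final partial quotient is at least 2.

44533476 ÷ 1641865 → quotient 27, remainder 203121
1641865 ÷ 203121 → quotient 8, remainder 16897
203121 ÷ 16897 → quotient 12, remainder 357
16897 ÷ 357 → quotient 47, remainder 118
357 ÷ 118 → quotient 3, remainder 3
118 ÷ 3 → quotient 39, remainder 1
3 ÷ 1 → quotient 3, remainder 0

[27; 8, 12, 47, 3, 39, 3]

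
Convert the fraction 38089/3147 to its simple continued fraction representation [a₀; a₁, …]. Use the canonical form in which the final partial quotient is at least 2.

Repeatedly divide and take the remainder:
38089 ÷ 3147 → quotient 12, remainder 325
3147 ÷ 325 → quotient 9, remainder 222
325 ÷ 222 → quotient 1, remainder 103
222 ÷ 103 → quotient 2, remainder 16
103 ÷ 16 → quotient 6, remainder 7
16 ÷ 7 → quotient 2, remainder 2
7 ÷ 2 → quotient 3, remainder 1
2 ÷ 1 → quotient 2, remainder 0

[12; 9, 1, 2, 6, 2, 3, 2]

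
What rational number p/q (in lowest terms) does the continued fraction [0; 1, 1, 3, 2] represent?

a_0 = 0: 0/1
a_1 = 1: 1/1
a_2 = 1: 1/2
a_3 = 3: 4/7
a_4 = 2: 9/16

9/16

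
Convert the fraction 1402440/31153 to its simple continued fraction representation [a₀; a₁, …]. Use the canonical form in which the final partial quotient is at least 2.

1402440 = 45·31153 + 555, so a_0 = 45
31153 = 56·555 + 73, so a_1 = 56
555 = 7·73 + 44, so a_2 = 7
73 = 1·44 + 29, so a_3 = 1
44 = 1·29 + 15, so a_4 = 1
29 = 1·15 + 14, so a_5 = 1
15 = 1·14 + 1, so a_6 = 1
14 = 14·1 + 0, so a_7 = 14

[45; 56, 7, 1, 1, 1, 1, 14]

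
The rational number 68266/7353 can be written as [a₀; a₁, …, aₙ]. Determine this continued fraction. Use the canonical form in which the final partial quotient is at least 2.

68266 = 9·7353 + 2089, so a_0 = 9
7353 = 3·2089 + 1086, so a_1 = 3
2089 = 1·1086 + 1003, so a_2 = 1
1086 = 1·1003 + 83, so a_3 = 1
1003 = 12·83 + 7, so a_4 = 12
83 = 11·7 + 6, so a_5 = 11
7 = 1·6 + 1, so a_6 = 1
6 = 6·1 + 0, so a_7 = 6

[9; 3, 1, 1, 12, 11, 1, 6]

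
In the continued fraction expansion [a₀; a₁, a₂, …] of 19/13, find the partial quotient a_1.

2

Run the Euclidean algorithm, recording each quotient:
19 = 1·13 + 6, so a_0 = 1
13 = 2·6 + 1, so a_1 = 2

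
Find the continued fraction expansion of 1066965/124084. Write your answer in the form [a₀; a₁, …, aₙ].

[8; 1, 1, 2, 31, 7, 2, 52]

Run the Euclidean algorithm, recording each quotient:
⌊1066965/124084⌋ = 8, remainder 74293
⌊124084/74293⌋ = 1, remainder 49791
⌊74293/49791⌋ = 1, remainder 24502
⌊49791/24502⌋ = 2, remainder 787
⌊24502/787⌋ = 31, remainder 105
⌊787/105⌋ = 7, remainder 52
⌊105/52⌋ = 2, remainder 1
⌊52/1⌋ = 52, remainder 0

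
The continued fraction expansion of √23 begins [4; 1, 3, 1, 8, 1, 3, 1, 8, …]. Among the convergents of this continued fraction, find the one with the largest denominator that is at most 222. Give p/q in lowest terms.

a_0 = 4: 4/1  (≤ bound)
a_1 = 1: 5/1  (≤ bound)
a_2 = 3: 19/4  (≤ bound)
a_3 = 1: 24/5  (≤ bound)
a_4 = 8: 211/44  (≤ bound)
a_5 = 1: 235/49  (≤ bound)
a_6 = 3: 916/191  (≤ bound)
a_7 = 1: 1151/240  (> 222, stop)

916/191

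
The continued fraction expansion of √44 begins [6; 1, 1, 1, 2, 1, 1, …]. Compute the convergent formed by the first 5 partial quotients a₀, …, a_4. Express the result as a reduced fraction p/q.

a_0 = 6: 6/1
a_1 = 1: 7/1
a_2 = 1: 13/2
a_3 = 1: 20/3
a_4 = 2: 53/8

53/8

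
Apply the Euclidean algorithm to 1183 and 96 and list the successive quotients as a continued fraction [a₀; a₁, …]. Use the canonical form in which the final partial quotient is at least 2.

[12; 3, 10, 3]

Apply division with remainder until the remainder is 0:
1183 ÷ 96 → quotient 12, remainder 31
96 ÷ 31 → quotient 3, remainder 3
31 ÷ 3 → quotient 10, remainder 1
3 ÷ 1 → quotient 3, remainder 0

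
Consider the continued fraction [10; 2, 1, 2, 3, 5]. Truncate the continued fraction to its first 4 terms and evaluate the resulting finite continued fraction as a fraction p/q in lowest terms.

83/8

Work from the innermost term outward:
Start with 2.
1 + 1/(2/1) = 1 + 1/2 = 3/2
2 + 1/(3/2) = 2 + 2/3 = 8/3
10 + 1/(8/3) = 10 + 3/8 = 83/8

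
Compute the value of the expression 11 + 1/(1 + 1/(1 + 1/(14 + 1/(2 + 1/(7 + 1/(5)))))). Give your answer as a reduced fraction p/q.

Build up convergents one term at a time:
a_0 = 11: 11/1
a_1 = 1: 12/1
a_2 = 1: 23/2
a_3 = 14: 334/29
a_4 = 2: 691/60
a_5 = 7: 5171/449
a_6 = 5: 26546/2305

26546/2305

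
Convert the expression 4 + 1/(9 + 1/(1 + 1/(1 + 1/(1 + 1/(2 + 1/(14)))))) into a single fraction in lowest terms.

a_0 = 4: 4/1
a_1 = 9: 37/9
a_2 = 1: 41/10
a_3 = 1: 78/19
a_4 = 1: 119/29
a_5 = 2: 316/77
a_6 = 14: 4543/1107

4543/1107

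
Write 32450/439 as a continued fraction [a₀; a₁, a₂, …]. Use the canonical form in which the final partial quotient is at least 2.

32450 = 73·439 + 403, so a_0 = 73
439 = 1·403 + 36, so a_1 = 1
403 = 11·36 + 7, so a_2 = 11
36 = 5·7 + 1, so a_3 = 5
7 = 7·1 + 0, so a_4 = 7

[73; 1, 11, 5, 7]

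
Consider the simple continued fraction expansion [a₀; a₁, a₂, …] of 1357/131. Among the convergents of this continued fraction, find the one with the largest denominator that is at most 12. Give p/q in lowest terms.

List convergents until the denominator exceeds the bound:
a_0 = 10: 10/1  (≤ bound)
a_1 = 2: 21/2  (≤ bound)
a_2 = 1: 31/3  (≤ bound)
a_3 = 3: 114/11  (≤ bound)
a_4 = 1: 145/14  (> 12, stop)

114/11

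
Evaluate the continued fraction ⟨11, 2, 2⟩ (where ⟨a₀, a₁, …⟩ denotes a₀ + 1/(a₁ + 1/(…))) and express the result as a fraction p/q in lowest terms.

Compute successive convergents:
a_0 = 11: 11/1
a_1 = 2: 23/2
a_2 = 2: 57/5

57/5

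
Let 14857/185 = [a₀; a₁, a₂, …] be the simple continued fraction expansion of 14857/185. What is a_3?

14

14857 = 80·185 + 57, so a_0 = 80
185 = 3·57 + 14, so a_1 = 3
57 = 4·14 + 1, so a_2 = 4
14 = 14·1 + 0, so a_3 = 14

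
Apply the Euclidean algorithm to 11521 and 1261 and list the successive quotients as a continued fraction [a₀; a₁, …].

11521 ÷ 1261 → quotient 9, remainder 172
1261 ÷ 172 → quotient 7, remainder 57
172 ÷ 57 → quotient 3, remainder 1
57 ÷ 1 → quotient 57, remainder 0

[9; 7, 3, 57]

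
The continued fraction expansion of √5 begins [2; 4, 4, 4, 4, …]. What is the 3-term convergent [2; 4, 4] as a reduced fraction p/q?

38/17

a_0 = 2: 2/1
a_1 = 4: 9/4
a_2 = 4: 38/17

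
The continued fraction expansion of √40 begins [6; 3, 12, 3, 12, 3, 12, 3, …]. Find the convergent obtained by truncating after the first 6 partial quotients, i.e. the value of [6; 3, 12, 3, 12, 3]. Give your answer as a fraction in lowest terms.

27379/4329

Build up convergents one term at a time:
a_0 = 6: 6/1
a_1 = 3: 19/3
a_2 = 12: 234/37
a_3 = 3: 721/114
a_4 = 12: 8886/1405
a_5 = 3: 27379/4329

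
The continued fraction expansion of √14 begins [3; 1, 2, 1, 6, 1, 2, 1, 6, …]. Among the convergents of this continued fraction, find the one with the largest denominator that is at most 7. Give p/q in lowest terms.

15/4

a_0 = 3: 3/1  (≤ bound)
a_1 = 1: 4/1  (≤ bound)
a_2 = 2: 11/3  (≤ bound)
a_3 = 1: 15/4  (≤ bound)
a_4 = 6: 101/27  (> 7, stop)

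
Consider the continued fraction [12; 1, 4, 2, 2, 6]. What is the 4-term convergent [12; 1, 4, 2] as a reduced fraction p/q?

141/11

Start with 2.
4 + 1/(2/1) = 4 + 1/2 = 9/2
1 + 1/(9/2) = 1 + 2/9 = 11/9
12 + 1/(11/9) = 12 + 9/11 = 141/11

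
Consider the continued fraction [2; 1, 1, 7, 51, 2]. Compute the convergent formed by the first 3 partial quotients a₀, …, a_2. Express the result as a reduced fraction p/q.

5/2

a_0 = 2: 2/1
a_1 = 1: 3/1
a_2 = 1: 5/2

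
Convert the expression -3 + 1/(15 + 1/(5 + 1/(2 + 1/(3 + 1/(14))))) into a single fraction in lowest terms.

-24192/8245

a_0 = -3: -3/1
a_1 = 15: -44/15
a_2 = 5: -223/76
a_3 = 2: -490/167
a_4 = 3: -1693/577
a_5 = 14: -24192/8245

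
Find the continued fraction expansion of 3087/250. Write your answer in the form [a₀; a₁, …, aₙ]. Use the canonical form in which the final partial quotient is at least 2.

⌊3087/250⌋ = 12, remainder 87
⌊250/87⌋ = 2, remainder 76
⌊87/76⌋ = 1, remainder 11
⌊76/11⌋ = 6, remainder 10
⌊11/10⌋ = 1, remainder 1
⌊10/1⌋ = 10, remainder 0

[12; 2, 1, 6, 1, 10]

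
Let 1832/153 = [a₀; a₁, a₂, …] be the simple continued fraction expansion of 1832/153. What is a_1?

1832 ÷ 153 → quotient 11, remainder 149
153 ÷ 149 → quotient 1, remainder 4

1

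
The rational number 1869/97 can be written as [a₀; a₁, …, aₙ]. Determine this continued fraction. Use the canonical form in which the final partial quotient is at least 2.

Apply division with remainder until the remainder is 0:
⌊1869/97⌋ = 19, remainder 26
⌊97/26⌋ = 3, remainder 19
⌊26/19⌋ = 1, remainder 7
⌊19/7⌋ = 2, remainder 5
⌊7/5⌋ = 1, remainder 2
⌊5/2⌋ = 2, remainder 1
⌊2/1⌋ = 2, remainder 0

[19; 3, 1, 2, 1, 2, 2]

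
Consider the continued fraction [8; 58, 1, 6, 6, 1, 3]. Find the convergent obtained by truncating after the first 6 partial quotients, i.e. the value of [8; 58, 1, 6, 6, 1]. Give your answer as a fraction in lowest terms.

Build up convergents one term at a time:
a_0 = 8: 8/1
a_1 = 58: 465/58
a_2 = 1: 473/59
a_3 = 6: 3303/412
a_4 = 6: 20291/2531
a_5 = 1: 23594/2943

23594/2943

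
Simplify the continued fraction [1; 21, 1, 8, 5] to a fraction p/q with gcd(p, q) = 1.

1053/1007

Start with 5.
8 + 1/(5/1) = 8 + 1/5 = 41/5
1 + 1/(41/5) = 1 + 5/41 = 46/41
21 + 1/(46/41) = 21 + 41/46 = 1007/46
1 + 1/(1007/46) = 1 + 46/1007 = 1053/1007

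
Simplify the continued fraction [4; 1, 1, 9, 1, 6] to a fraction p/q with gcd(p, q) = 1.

656/145

Start with 6.
1 + 1/(6/1) = 1 + 1/6 = 7/6
9 + 1/(7/6) = 9 + 6/7 = 69/7
1 + 1/(69/7) = 1 + 7/69 = 76/69
1 + 1/(76/69) = 1 + 69/76 = 145/76
4 + 1/(145/76) = 4 + 76/145 = 656/145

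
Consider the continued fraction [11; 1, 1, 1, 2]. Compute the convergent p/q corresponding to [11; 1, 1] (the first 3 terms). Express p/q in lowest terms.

Starting at the tail and folding back:
Start with 1.
1 + 1/(1/1) = 1 + 1/1 = 2/1
11 + 1/(2/1) = 11 + 1/2 = 23/2

23/2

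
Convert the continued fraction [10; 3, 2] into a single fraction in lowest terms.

a_0 = 10: 10/1
a_1 = 3: 31/3
a_2 = 2: 72/7

72/7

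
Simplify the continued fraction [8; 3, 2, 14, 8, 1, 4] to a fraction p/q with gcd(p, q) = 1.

a_0 = 8: 8/1
a_1 = 3: 25/3
a_2 = 2: 58/7
a_3 = 14: 837/101
a_4 = 8: 6754/815
a_5 = 1: 7591/916
a_6 = 4: 37118/4479

37118/4479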